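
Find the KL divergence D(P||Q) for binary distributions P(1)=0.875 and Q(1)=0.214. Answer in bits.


KL = p*log2(p/q) + (1-p)*log2((1-p)/(1-q)) = 0.875*log2(0.875/0.214) + 0.125*log2(0.125/0.786) = 1.4461

1.4461 bits


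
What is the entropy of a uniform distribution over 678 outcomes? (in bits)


H = log2(n) = log2(678) = 9.4051

9.4051 bits


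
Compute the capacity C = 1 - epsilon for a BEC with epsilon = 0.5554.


C = 1 - epsilon = 1 - 0.5554 = 0.4446

0.4446 bits


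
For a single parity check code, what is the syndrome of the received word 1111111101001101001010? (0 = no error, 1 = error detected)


Syndrome = XOR of all bits = 1 XOR 1 XOR 1 XOR 1 XOR 1 XOR 1 XOR 1 XOR 1 XOR 0 XOR 1 XOR 0 XOR 0 XOR 1 XOR 1 XOR 0 XOR 1 XOR 0 XOR 0 XOR 1 XOR 0 XOR 1 XOR 0 = 0

0


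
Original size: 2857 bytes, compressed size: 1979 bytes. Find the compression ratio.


Ratio = original / compressed = 2857 / 1979 = 1.4437

1.4437


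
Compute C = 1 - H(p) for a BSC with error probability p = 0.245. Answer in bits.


H(p) = -p*log2(p) - (1-p)*log2(1-p) = -0.245*log2(0.245) - 0.755*log2(0.755) = 0.497141 + 0.306116 = 0.8033. C = 1 - H(p) = 1 - 0.8033 = 0.1967

0.1967 bits


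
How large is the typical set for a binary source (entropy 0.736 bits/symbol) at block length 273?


log2|A_typical| = nH = 273 * 0.736 = 200.928, so |A_typical| ~ 2^200.928 = 3.057e+60

3.057e+60


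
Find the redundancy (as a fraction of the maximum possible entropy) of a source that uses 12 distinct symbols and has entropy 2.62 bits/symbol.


H_max = log2(K) = log2(12) = 3.585 bits/symbol. Redundancy = 1 - H/H_max = 1 - 2.62/3.585 = 1 - 0.7308 = 0.2692

0.2692


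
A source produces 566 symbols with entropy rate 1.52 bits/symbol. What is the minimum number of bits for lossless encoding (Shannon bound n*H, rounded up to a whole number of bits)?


Minimum bits >= n * H = 566 * 1.52 = 860.32, rounded up to a whole number of bits = 861

861 bits


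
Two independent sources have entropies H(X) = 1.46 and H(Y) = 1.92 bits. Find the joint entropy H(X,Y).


For independent variables, H(X,Y) = H(X) + H(Y) = 1.46 + 1.92 = 3.38

3.38 bits


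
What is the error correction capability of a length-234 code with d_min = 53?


Correction capability = floor((d-1)/2) = floor((53-1)/2) = 26

26 errors


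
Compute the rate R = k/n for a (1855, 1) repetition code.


Rate = k/n = 1/1855

1/1855


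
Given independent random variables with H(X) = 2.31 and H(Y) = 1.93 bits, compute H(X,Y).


For independent variables, H(X,Y) = H(X) + H(Y) = 2.31 + 1.93 = 4.24

4.24 bits


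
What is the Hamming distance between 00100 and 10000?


Count differing positions: ^ . ^ . . = 2 differences

2


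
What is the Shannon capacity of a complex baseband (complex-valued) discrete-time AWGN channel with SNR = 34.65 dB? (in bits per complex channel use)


SNR_linear = 10^(34.65/10) = 2917.427; C = log2(1 + SNR_linear) = log2(1 + 2917.427) = 11.511

11.511 bits/channel use


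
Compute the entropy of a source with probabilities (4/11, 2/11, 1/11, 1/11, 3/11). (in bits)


H = -sum(p_i * log2(p_i)). Terms: -(4/11)*log2(4/11) = 0.530702; -(2/11)*log2(2/11) = 0.447169; -(1/11)*log2(1/11) = 0.314494; -(1/11)*log2(1/11) = 0.314494; -(3/11)*log2(3/11) = 0.511219. H = 0.530702 + 0.447169 + 0.314494 + 0.314494 + 0.511219 = 2.1181

2.1181 bits


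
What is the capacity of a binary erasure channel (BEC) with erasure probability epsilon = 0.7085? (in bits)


C = 1 - epsilon = 1 - 0.7085 = 0.2915

0.2915 bits


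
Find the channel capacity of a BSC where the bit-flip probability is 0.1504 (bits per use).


H(p) = -p*log2(p) - (1-p)*log2(1-p) = -0.1504*log2(0.1504) - 0.8496*log2(0.8496) = 0.411062 + 0.199779 = 0.6108. C = 1 - H(p) = 1 - 0.6108 = 0.3892

0.3892 bits


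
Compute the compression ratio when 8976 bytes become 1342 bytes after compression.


Ratio = original / compressed = 8976 / 1342 = 6.6885

6.6885


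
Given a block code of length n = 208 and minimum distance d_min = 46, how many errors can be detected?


Detection capability = d_min - 1 = 46 - 1 = 45

45 errors


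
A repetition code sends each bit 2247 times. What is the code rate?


Rate = k/n = 1/2247

1/2247


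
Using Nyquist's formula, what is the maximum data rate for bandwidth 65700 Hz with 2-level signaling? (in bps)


Rate = 2 * B * log2(M) = 2 * 65700 * 1.0 = 131400.0

131400.0 bps


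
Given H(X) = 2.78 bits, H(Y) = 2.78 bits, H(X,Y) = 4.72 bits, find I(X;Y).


I(X;Y) = H(X) + H(Y) - H(X,Y) = 2.78 + 2.78 - 4.72 = 0.84

0.84 bits


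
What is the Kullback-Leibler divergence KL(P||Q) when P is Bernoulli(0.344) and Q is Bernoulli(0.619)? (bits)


KL = p*log2(p/q) + (1-p)*log2((1-p)/(1-q)) = 0.344*log2(0.344/0.619) + 0.656*log2(0.656/0.381) = 0.2227

0.2227 bits


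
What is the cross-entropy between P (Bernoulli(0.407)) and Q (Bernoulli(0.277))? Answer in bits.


H(P,Q) = -p*log2(q) - (1-p)*log2(1-q). -0.407*log2(0.277) = 0.753781; -0.593*log2(0.723) = 0.277484. H(P,Q) = 0.753781 + 0.277484 = 1.0313

1.0313 bits


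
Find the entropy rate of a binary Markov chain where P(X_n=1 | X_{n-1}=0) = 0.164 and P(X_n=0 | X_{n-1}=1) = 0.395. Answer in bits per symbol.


Stationary distribution: pi_0 = p10/(p01+p10) = 0.7066, pi_1 = 0.2934. Entropy rate H' = pi_0*H(p01) + pi_1*H(p10) = 0.7066*0.6438 + 0.2934*0.968 = 0.7389

0.7389 bits/symbol


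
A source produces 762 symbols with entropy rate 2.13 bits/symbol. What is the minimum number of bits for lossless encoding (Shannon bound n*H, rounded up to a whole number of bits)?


Minimum bits >= n * H = 762 * 2.13 = 1623.06, rounded up to a whole number of bits = 1624

1624 bits


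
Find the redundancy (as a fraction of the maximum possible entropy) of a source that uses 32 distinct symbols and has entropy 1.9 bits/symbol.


H_max = log2(K) = log2(32) = 5.0 bits/symbol. Redundancy = 1 - H/H_max = 1 - 1.9/5.0 = 1 - 0.38 = 0.62

0.62


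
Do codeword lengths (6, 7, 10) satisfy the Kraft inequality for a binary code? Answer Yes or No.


Kraft sum = sum(2^(-l_i)) = 0.0244, need <= 1. Result: satisfied (a binary prefix-free code with these lengths exists)

Yes


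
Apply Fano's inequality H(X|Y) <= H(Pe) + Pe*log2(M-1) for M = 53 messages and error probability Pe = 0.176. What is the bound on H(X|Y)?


H(Pe) = -Pe*log2(Pe) - (1-Pe)*log2(1-Pe) = -0.176*log2(0.176) - 0.824*log2(0.824) = 0.441118 + 0.230130 = 0.6712. Pe*log2(M-1) = 0.176*log2(52) = 1.003277. Bound = H(Pe) + Pe*log2(M-1) = 0.441118 + 0.230130 + 1.003277 = 1.6745

1.6745 bits


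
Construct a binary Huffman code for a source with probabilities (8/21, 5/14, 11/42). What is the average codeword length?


Huffman construction (repeatedly merge the two least-probable nodes; each merge adds 1 bit to every symbol beneath it): 11/42 + 5/14 = 13/21; 8/21 + 13/21 = 1. Resulting codeword lengths (in the order the probabilities were given): (1, 2, 2). L_avg = sum(p_i * l_i) = 8/21*1 + 5/14*2 + 11/42*2 = 34/21 = 1.619

1.619 bits


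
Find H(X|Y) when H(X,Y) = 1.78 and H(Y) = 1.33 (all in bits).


H(X|Y) = H(X,Y) - H(Y) = 1.78 - 1.33 = 0.45

0.45 bits


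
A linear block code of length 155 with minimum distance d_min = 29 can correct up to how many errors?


Correction capability = floor((d-1)/2) = floor((29-1)/2) = 14

14 errors


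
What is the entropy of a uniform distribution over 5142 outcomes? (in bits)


H = log2(n) = log2(5142) = 12.3281

12.3281 bits


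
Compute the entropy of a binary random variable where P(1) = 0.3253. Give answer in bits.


H = -p*log2(p) - (1-p)*log2(1-p). -0.3253*log2(0.3253) = 0.527037; -0.6747*log2(0.6747) = 0.383015. H = 0.527037 + 0.383015 = 0.9101

0.9101 bits


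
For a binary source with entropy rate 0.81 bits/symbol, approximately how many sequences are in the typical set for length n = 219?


log2|A_typical| = nH = 219 * 0.81 = 177.39, so |A_typical| ~ 2^177.39 = 2.510e+53

2.510e+53


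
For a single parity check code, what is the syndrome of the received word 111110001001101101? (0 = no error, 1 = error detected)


Syndrome = XOR of all bits = 1 XOR 1 XOR 1 XOR 1 XOR 1 XOR 0 XOR 0 XOR 0 XOR 1 XOR 0 XOR 0 XOR 1 XOR 1 XOR 0 XOR 1 XOR 1 XOR 0 XOR 1 = 1

1


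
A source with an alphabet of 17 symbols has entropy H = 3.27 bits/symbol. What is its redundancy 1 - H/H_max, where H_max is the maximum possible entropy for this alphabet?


H_max = log2(K) = log2(17) = 4.0875 bits/symbol. Redundancy = 1 - H/H_max = 1 - 3.27/4.0875 = 1 - 0.8 = 0.2

0.2


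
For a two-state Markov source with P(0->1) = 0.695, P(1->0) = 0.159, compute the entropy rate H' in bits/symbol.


Stationary distribution: pi_0 = p10/(p01+p10) = 0.1862, pi_1 = 0.8138. Entropy rate H' = pi_0*H(p01) + pi_1*H(p10) = 0.1862*0.8873 + 0.8138*0.6319 = 0.6795

0.6795 bits/symbol


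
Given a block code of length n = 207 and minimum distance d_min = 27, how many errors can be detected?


Detection capability = d_min - 1 = 27 - 1 = 26

26 errors


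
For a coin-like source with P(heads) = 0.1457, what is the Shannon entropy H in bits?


H = -p*log2(p) - (1-p)*log2(1-p). -0.1457*log2(0.1457) = 0.404890; -0.8543*log2(0.8543) = 0.194084. H = 0.404890 + 0.194084 = 0.599

0.599 bits


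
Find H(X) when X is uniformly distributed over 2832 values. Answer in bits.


H = log2(n) = log2(2832) = 11.4676

11.4676 bits


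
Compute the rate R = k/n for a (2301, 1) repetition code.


Rate = k/n = 1/2301

1/2301


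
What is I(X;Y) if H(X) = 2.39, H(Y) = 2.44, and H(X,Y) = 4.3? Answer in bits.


I(X;Y) = H(X) + H(Y) - H(X,Y) = 2.39 + 2.44 - 4.3 = 0.53

0.53 bits


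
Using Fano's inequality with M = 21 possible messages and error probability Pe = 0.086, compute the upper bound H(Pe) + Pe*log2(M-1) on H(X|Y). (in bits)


H(Pe) = -Pe*log2(Pe) - (1-Pe)*log2(1-Pe) = -0.086*log2(0.086) - 0.914*log2(0.914) = 0.304399 + 0.118577 = 0.423. Pe*log2(M-1) = 0.086*log2(20) = 0.371686. Bound = H(Pe) + Pe*log2(M-1) = 0.304399 + 0.118577 + 0.371686 = 0.7947

0.7947 bits


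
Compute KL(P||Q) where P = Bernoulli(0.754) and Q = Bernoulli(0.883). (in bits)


KL = p*log2(p/q) + (1-p)*log2((1-p)/(1-q)) = 0.754*log2(0.754/0.883) + 0.246*log2(0.246/0.117) = 0.092

0.092 bits


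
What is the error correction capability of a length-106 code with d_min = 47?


Correction capability = floor((d-1)/2) = floor((47-1)/2) = 23

23 errors


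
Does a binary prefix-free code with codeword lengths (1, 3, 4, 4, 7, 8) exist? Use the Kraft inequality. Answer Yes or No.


Kraft sum = sum(2^(-l_i)) = 0.7617, need <= 1. Result: satisfied (a binary prefix-free code with these lengths exists)

Yes


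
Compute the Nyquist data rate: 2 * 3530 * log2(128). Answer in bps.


Rate = 2 * B * log2(M) = 2 * 3530 * 7.0 = 49420.0

49420.0 bps


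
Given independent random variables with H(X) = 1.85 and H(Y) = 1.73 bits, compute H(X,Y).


For independent variables, H(X,Y) = H(X) + H(Y) = 1.85 + 1.73 = 3.58

3.58 bits


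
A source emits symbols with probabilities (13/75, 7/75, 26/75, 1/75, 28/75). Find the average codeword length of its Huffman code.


Huffman construction (repeatedly merge the two least-probable nodes; each merge adds 1 bit to every symbol beneath it): 1/75 + 7/75 = 8/75; 8/75 + 13/75 = 7/25; 7/25 + 26/75 = 47/75; 28/75 + 47/75 = 1. Resulting codeword lengths (in the order the probabilities were given): (3, 4, 2, 4, 1). L_avg = sum(p_i * l_i) = 13/75*3 + 7/75*4 + 26/75*2 + 1/75*4 + 28/75*1 = 151/75 = 2.0133

2.0133 bits


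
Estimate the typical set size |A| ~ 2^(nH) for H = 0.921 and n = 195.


log2|A_typical| = nH = 195 * 0.921 = 179.595, so |A_typical| ~ 2^179.595 = 1.157e+54

1.157e+54


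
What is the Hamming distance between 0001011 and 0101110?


Count differing positions: . ^ . . ^ . ^ = 3 differences

3


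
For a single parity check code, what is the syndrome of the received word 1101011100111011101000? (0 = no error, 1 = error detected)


Syndrome = XOR of all bits = 1 XOR 1 XOR 0 XOR 1 XOR 0 XOR 1 XOR 1 XOR 1 XOR 0 XOR 0 XOR 1 XOR 1 XOR 1 XOR 0 XOR 1 XOR 1 XOR 1 XOR 0 XOR 1 XOR 0 XOR 0 XOR 0 = 1

1


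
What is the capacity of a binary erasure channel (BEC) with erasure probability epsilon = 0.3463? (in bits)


C = 1 - epsilon = 1 - 0.3463 = 0.6537

0.6537 bits


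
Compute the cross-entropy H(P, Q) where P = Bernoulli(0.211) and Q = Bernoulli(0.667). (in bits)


H(P,Q) = -p*log2(q) - (1-p)*log2(1-q). -0.211*log2(0.667) = 0.123275; -0.789*log2(0.333) = 1.251674. H(P,Q) = 0.123275 + 1.251674 = 1.3749

1.3749 bits


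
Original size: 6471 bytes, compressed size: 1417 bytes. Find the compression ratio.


Ratio = original / compressed = 6471 / 1417 = 4.5667

4.5667


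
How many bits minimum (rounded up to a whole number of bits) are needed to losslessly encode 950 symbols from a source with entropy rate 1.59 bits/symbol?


Minimum bits >= n * H = 950 * 1.59 = 1510.5, rounded up to a whole number of bits = 1511

1511 bits


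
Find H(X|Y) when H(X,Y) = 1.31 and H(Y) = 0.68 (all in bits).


H(X|Y) = H(X,Y) - H(Y) = 1.31 - 0.68 = 0.63

0.63 bits


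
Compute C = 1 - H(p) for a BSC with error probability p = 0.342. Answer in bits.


H(p) = -p*log2(p) - (1-p)*log2(1-p) = -0.342*log2(0.342) - 0.658*log2(0.658) = 0.529393 + 0.397327 = 0.9267. C = 1 - H(p) = 1 - 0.9267 = 0.0733

0.0733 bits


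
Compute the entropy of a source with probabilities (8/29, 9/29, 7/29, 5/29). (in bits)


H = -sum(p_i * log2(p_i)). Terms: -(8/29)*log2(8/29) = 0.512546; -(9/29)*log2(9/29) = 0.523879; -(7/29)*log2(7/29) = 0.494979; -(5/29)*log2(5/29) = 0.437251. H = 0.512546 + 0.523879 + 0.494979 + 0.437251 = 1.9687

1.9687 bits


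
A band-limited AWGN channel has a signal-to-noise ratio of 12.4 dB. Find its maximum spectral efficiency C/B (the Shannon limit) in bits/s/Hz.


SNR_linear = 10^(12.4/10) = 17.378; C/B = log2(1 + SNR_linear) = log2(1 + 17.378) = 4.1999

4.1999 bits/s/Hz


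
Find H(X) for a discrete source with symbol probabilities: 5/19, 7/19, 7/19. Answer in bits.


H = -sum(p_i * log2(p_i)). Terms: -(5/19)*log2(5/19) = 0.506842; -(7/19)*log2(7/19) = 0.530737; -(7/19)*log2(7/19) = 0.530737. H = 0.506842 + 0.530737 + 0.530737 = 1.5683

1.5683 bits


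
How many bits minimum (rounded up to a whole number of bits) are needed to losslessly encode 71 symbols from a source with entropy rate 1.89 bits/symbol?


Minimum bits >= n * H = 71 * 1.89 = 134.19, rounded up to a whole number of bits = 135

135 bits


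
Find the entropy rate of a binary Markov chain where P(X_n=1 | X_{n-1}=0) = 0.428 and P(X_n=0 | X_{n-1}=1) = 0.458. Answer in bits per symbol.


Stationary distribution: pi_0 = p10/(p01+p10) = 0.5169, pi_1 = 0.4831. Entropy rate H' = pi_0*H(p01) + pi_1*H(p10) = 0.5169*0.985 + 0.4831*0.9949 = 0.9898

0.9898 bits/symbol


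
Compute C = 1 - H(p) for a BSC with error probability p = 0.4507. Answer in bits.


H(p) = -p*log2(p) - (1-p)*log2(1-p) = -0.4507*log2(0.4507) - 0.5493*log2(0.5493) = 0.518197 + 0.474779 = 0.993. C = 1 - H(p) = 1 - 0.993 = 0.007

0.007 bits


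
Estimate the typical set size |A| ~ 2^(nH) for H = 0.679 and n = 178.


log2|A_typical| = nH = 178 * 0.679 = 120.862, so |A_typical| ~ 2^120.862 = 2.416e+36

2.416e+36


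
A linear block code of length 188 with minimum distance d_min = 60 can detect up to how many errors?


Detection capability = d_min - 1 = 60 - 1 = 59

59 errors


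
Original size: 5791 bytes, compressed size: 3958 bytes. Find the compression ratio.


Ratio = original / compressed = 5791 / 3958 = 1.4631

1.4631


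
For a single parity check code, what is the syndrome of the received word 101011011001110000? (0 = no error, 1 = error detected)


Syndrome = XOR of all bits = 1 XOR 0 XOR 1 XOR 0 XOR 1 XOR 1 XOR 0 XOR 1 XOR 1 XOR 0 XOR 0 XOR 1 XOR 1 XOR 1 XOR 0 XOR 0 XOR 0 XOR 0 = 1

1


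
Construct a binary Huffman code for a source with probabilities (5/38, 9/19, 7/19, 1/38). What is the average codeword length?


Huffman construction (repeatedly merge the two least-probable nodes; each merge adds 1 bit to every symbol beneath it): 1/38 + 5/38 = 3/19; 3/19 + 7/19 = 10/19; 9/19 + 10/19 = 1. Resulting codeword lengths (in the order the probabilities were given): (3, 1, 2, 3). L_avg = sum(p_i * l_i) = 5/38*3 + 9/19*1 + 7/19*2 + 1/38*3 = 32/19 = 1.6842

1.6842 bits


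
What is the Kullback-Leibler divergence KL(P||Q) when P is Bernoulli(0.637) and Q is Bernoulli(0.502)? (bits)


KL = p*log2(p/q) + (1-p)*log2((1-p)/(1-q)) = 0.637*log2(0.637/0.502) + 0.363*log2(0.363/0.498) = 0.0533

0.0533 bits


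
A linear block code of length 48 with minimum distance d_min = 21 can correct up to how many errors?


Correction capability = floor((d-1)/2) = floor((21-1)/2) = 10

10 errors


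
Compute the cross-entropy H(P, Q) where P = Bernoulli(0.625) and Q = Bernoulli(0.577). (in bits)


H(P,Q) = -p*log2(q) - (1-p)*log2(1-q). -0.625*log2(0.577) = 0.495848; -0.375*log2(0.423) = 0.465476. H(P,Q) = 0.495848 + 0.465476 = 0.9613

0.9613 bits


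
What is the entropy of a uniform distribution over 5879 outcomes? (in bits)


H = log2(n) = log2(5879) = 12.5214

12.5214 bits


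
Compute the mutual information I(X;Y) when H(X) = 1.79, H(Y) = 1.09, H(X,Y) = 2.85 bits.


I(X;Y) = H(X) + H(Y) - H(X,Y) = 1.79 + 1.09 - 2.85 = 0.03

0.03 bits


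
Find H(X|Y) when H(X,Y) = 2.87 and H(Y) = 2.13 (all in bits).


H(X|Y) = H(X,Y) - H(Y) = 2.87 - 2.13 = 0.74

0.74 bits


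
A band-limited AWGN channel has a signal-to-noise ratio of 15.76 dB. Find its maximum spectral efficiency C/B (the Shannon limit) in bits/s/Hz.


SNR_linear = 10^(15.76/10) = 37.6704; C/B = log2(1 + SNR_linear) = log2(1 + 37.6704) = 5.2732

5.2732 bits/s/Hz


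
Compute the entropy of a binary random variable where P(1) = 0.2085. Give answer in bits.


H = -p*log2(p) - (1-p)*log2(1-p). -0.2085*log2(0.2085) = 0.471602; -0.7915*log2(0.7915) = 0.267004. H = 0.471602 + 0.267004 = 0.7386

0.7386 bits


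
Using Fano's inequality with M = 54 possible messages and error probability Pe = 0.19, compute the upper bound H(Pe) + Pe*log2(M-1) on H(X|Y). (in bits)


H(Pe) = -Pe*log2(Pe) - (1-Pe)*log2(1-Pe) = -0.19*log2(0.19) - 0.81*log2(0.81) = 0.455226 + 0.246245 = 0.7015. Pe*log2(M-1) = 0.19*log2(53) = 1.088305. Bound = H(Pe) + Pe*log2(M-1) = 0.455226 + 0.246245 + 1.088305 = 1.7898

1.7898 bits


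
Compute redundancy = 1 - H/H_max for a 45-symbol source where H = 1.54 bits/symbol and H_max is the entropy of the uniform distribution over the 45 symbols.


H_max = log2(K) = log2(45) = 5.4919 bits/symbol. Redundancy = 1 - H/H_max = 1 - 1.54/5.4919 = 1 - 0.2804 = 0.7196

0.7196


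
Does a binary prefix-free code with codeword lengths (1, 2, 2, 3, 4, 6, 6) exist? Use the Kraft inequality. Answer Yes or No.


Kraft sum = sum(2^(-l_i)) = 1.2188, need <= 1. Result: violated (a binary prefix-free code with these lengths cannot exist)

No


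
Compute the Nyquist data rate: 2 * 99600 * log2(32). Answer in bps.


Rate = 2 * B * log2(M) = 2 * 99600 * 5.0 = 996000.0

996000.0 bps


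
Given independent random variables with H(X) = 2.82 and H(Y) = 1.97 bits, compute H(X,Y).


For independent variables, H(X,Y) = H(X) + H(Y) = 2.82 + 1.97 = 4.79

4.79 bits


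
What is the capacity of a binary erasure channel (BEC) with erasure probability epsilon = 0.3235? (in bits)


C = 1 - epsilon = 1 - 0.3235 = 0.6765

0.6765 bits


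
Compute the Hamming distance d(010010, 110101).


Count differing positions: ^ . . ^ ^ ^ = 4 differences

4


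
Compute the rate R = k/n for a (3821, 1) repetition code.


Rate = k/n = 1/3821

1/3821


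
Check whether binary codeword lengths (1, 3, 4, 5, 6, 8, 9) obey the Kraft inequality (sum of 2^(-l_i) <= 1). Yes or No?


Kraft sum = sum(2^(-l_i)) = 0.7402, need <= 1. Result: satisfied (a binary prefix-free code with these lengths exists)

Yes


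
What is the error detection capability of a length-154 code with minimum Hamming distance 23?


Detection capability = d_min - 1 = 23 - 1 = 22

22 errors


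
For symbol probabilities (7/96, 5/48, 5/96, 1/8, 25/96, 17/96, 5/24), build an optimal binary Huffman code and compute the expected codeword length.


Huffman construction (repeatedly merge the two least-probable nodes; each merge adds 1 bit to every symbol beneath it): 5/96 + 7/96 = 1/8; 5/48 + 1/8 = 11/48; 1/8 + 17/96 = 29/96; 5/24 + 11/48 = 7/16; 25/96 + 29/96 = 9/16; 7/16 + 9/16 = 1. Resulting codeword lengths (in the order the probabilities were given): (4, 3, 4, 3, 2, 3, 2). L_avg = sum(p_i * l_i) = 7/96*4 + 5/48*3 + 5/96*4 + 1/8*3 + 25/96*2 + 17/96*3 + 5/24*2 = 85/32 = 2.6562

2.6562 bits


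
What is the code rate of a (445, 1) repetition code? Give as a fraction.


Rate = k/n = 1/445

1/445


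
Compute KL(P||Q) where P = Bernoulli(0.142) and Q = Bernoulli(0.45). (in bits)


KL = p*log2(p/q) + (1-p)*log2((1-p)/(1-q)) = 0.142*log2(0.142/0.45) + 0.858*log2(0.858/0.55) = 0.3142

0.3142 bits


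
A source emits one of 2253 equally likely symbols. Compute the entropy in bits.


H = log2(n) = log2(2253) = 11.1376

11.1376 bits


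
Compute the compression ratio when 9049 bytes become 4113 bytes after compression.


Ratio = original / compressed = 9049 / 4113 = 2.2001

2.2001


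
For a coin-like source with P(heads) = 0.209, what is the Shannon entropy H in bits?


H = -p*log2(p) - (1-p)*log2(1-p). -0.209*log2(0.209) = 0.472011; -0.791*log2(0.791) = 0.267556. H = 0.472011 + 0.267556 = 0.7396

0.7396 bits


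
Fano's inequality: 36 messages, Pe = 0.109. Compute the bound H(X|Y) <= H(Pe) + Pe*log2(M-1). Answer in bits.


H(Pe) = -Pe*log2(Pe) - (1-Pe)*log2(1-Pe) = -0.109*log2(0.109) - 0.891*log2(0.891) = 0.348538 + 0.148354 = 0.4969. Pe*log2(M-1) = 0.109*log2(35) = 0.559092. Bound = H(Pe) + Pe*log2(M-1) = 0.348538 + 0.148354 + 0.559092 = 1.056

1.056 bits


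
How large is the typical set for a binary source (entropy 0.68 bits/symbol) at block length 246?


log2|A_typical| = nH = 246 * 0.68 = 167.28, so |A_typical| ~ 2^167.28 = 2.271e+50

2.271e+50


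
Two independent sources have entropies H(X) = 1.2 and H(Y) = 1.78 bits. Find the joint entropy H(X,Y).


For independent variables, H(X,Y) = H(X) + H(Y) = 1.2 + 1.78 = 2.98

2.98 bits


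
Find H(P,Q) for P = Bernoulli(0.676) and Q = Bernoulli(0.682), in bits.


H(P,Q) = -p*log2(q) - (1-p)*log2(1-q). -0.676*log2(0.682) = 0.373258; -0.324*log2(0.318) = 0.535540. H(P,Q) = 0.373258 + 0.535540 = 0.9088

0.9088 bits


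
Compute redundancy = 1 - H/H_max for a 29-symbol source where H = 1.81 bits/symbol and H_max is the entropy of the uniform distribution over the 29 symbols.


H_max = log2(K) = log2(29) = 4.858 bits/symbol. Redundancy = 1 - H/H_max = 1 - 1.81/4.858 = 1 - 0.3726 = 0.6274

0.6274


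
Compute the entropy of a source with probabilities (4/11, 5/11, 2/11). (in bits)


H = -sum(p_i * log2(p_i)). Terms: -(4/11)*log2(4/11) = 0.530702; -(5/11)*log2(5/11) = 0.517047; -(2/11)*log2(2/11) = 0.447169. H = 0.530702 + 0.517047 + 0.447169 = 1.4949

1.4949 bits


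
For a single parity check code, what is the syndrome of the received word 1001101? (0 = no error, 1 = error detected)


Syndrome = XOR of all bits = 1 XOR 0 XOR 0 XOR 1 XOR 1 XOR 0 XOR 1 = 0

0


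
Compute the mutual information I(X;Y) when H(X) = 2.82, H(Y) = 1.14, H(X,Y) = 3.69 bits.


I(X;Y) = H(X) + H(Y) - H(X,Y) = 2.82 + 1.14 - 3.69 = 0.27

0.27 bits


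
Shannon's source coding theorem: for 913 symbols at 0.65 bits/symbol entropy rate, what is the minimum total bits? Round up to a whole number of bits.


Minimum bits >= n * H = 913 * 0.65 = 593.45, rounded up to a whole number of bits = 594

594 bits


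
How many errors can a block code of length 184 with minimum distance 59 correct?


Correction capability = floor((d-1)/2) = floor((59-1)/2) = 29

29 errors


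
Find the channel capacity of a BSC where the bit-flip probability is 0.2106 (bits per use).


H(p) = -p*log2(p) - (1-p)*log2(1-p) = -0.2106*log2(0.2106) - 0.7894*log2(0.7894) = 0.473307 + 0.269321 = 0.7426. C = 1 - H(p) = 1 - 0.7426 = 0.2574

0.2574 bits


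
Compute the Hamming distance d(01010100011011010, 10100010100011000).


Count differing positions: ^ ^ ^ ^ . ^ ^ . ^ ^ ^ . . . . ^ . = 10 differences

10


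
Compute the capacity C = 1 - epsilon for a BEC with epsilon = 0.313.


C = 1 - epsilon = 1 - 0.313 = 0.687

0.687 bits


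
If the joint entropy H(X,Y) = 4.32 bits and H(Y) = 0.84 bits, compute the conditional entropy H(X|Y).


H(X|Y) = H(X,Y) - H(Y) = 4.32 - 0.84 = 3.48

3.48 bits


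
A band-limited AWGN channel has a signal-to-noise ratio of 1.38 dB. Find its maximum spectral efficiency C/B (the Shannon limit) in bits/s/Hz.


SNR_linear = 10^(1.38/10) = 1.374; C/B = log2(1 + SNR_linear) = log2(1 + 1.374) = 1.2473

1.2473 bits/s/Hz


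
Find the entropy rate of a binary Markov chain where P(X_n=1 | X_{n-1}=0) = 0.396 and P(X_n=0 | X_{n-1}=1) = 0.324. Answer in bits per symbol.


Stationary distribution: pi_0 = p10/(p01+p10) = 0.45, pi_1 = 0.55. Entropy rate H' = pi_0*H(p01) + pi_1*H(p10) = 0.45*0.9686 + 0.55*0.9087 = 0.9356

0.9356 bits/symbol


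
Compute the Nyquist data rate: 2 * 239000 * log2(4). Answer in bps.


Rate = 2 * B * log2(M) = 2 * 239000 * 2.0 = 956000.0

956000.0 bps


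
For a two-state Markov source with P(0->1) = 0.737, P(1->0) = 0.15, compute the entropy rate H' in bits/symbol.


Stationary distribution: pi_0 = p10/(p01+p10) = 0.1691, pi_1 = 0.8309. Entropy rate H' = pi_0*H(p01) + pi_1*H(p10) = 0.1691*0.8312 + 0.8309*0.6098 = 0.6473

0.6473 bits/symbol


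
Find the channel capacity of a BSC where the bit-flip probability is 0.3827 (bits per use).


H(p) = -p*log2(p) - (1-p)*log2(1-p) = -0.3827*log2(0.3827) - 0.6173*log2(0.6173) = 0.530313 + 0.429614 = 0.9599. C = 1 - H(p) = 1 - 0.9599 = 0.0401

0.0401 bits


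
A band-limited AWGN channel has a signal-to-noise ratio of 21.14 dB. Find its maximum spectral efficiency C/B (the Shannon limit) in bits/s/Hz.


SNR_linear = 10^(21.14/10) = 130.017; C/B = log2(1 + SNR_linear) = log2(1 + 130.017) = 7.0336

7.0336 bits/s/Hz


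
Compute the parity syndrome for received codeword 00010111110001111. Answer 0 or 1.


Syndrome = XOR of all bits = 0 XOR 0 XOR 0 XOR 1 XOR 0 XOR 1 XOR 1 XOR 1 XOR 1 XOR 1 XOR 0 XOR 0 XOR 0 XOR 1 XOR 1 XOR 1 XOR 1 = 0

0


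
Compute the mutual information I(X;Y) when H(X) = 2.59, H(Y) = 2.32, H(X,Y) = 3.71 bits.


I(X;Y) = H(X) + H(Y) - H(X,Y) = 2.59 + 2.32 - 3.71 = 1.2

1.2 bits


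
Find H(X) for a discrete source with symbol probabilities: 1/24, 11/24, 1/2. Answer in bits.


H = -sum(p_i * log2(p_i)). Terms: -(1/24)*log2(1/24) = 0.191040; -(11/24)*log2(11/24) = 0.515868; -(1/2)*log2(1/2) = 0.500000. H = 0.191040 + 0.515868 + 0.500000 = 1.2069

1.2069 bits


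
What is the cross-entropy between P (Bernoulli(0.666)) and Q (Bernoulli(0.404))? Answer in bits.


H(P,Q) = -p*log2(q) - (1-p)*log2(1-q). -0.666*log2(0.404) = 0.870843; -0.334*log2(0.596) = 0.249370. H(P,Q) = 0.870843 + 0.249370 = 1.1202

1.1202 bits


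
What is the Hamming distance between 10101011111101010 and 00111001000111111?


Count differing positions: ^ . . ^ . . ^ . ^ ^ ^ . ^ . ^ . ^ = 9 differences

9


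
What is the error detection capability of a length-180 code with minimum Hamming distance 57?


Detection capability = d_min - 1 = 57 - 1 = 56

56 errors


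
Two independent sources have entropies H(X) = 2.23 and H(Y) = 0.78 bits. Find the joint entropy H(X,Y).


For independent variables, H(X,Y) = H(X) + H(Y) = 2.23 + 0.78 = 3.01

3.01 bits


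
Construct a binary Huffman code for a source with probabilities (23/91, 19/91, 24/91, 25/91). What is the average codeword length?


Huffman construction (repeatedly merge the two least-probable nodes; each merge adds 1 bit to every symbol beneath it): 19/91 + 23/91 = 6/13; 24/91 + 25/91 = 7/13; 6/13 + 7/13 = 1. Resulting codeword lengths (in the order the probabilities were given): (2, 2, 2, 2). L_avg = sum(p_i * l_i) = 23/91*2 + 19/91*2 + 24/91*2 + 25/91*2 = 2

2.0 bits


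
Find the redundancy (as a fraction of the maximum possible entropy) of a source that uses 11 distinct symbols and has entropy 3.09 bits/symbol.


H_max = log2(K) = log2(11) = 3.4594 bits/symbol. Redundancy = 1 - H/H_max = 1 - 3.09/3.4594 = 1 - 0.8932 = 0.1068

0.1068


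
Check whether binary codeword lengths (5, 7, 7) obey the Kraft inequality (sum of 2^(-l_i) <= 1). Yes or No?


Kraft sum = sum(2^(-l_i)) = 0.0469, need <= 1. Result: satisfied (a binary prefix-free code with these lengths exists)

Yes


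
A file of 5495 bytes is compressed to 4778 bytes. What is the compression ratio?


Ratio = original / compressed = 5495 / 4778 = 1.1501

1.1501


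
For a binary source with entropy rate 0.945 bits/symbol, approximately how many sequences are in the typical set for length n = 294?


log2|A_typical| = nH = 294 * 0.945 = 277.83, so |A_typical| ~ 2^277.83 = 4.317e+83

4.317e+83


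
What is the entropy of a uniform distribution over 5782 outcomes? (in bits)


H = log2(n) = log2(5782) = 12.4974

12.4974 bits


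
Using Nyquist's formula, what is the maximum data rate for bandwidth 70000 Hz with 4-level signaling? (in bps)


Rate = 2 * B * log2(M) = 2 * 70000 * 2.0 = 280000.0

280000.0 bps


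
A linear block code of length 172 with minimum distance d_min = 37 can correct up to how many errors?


Correction capability = floor((d-1)/2) = floor((37-1)/2) = 18

18 errors


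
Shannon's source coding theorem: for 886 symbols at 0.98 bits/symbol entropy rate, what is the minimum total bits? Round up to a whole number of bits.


Minimum bits >= n * H = 886 * 0.98 = 868.28, rounded up to a whole number of bits = 869

869 bits


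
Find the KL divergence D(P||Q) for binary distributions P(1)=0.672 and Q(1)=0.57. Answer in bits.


KL = p*log2(p/q) + (1-p)*log2((1-p)/(1-q)) = 0.672*log2(0.672/0.57) + 0.328*log2(0.328/0.43) = 0.0315

0.0315 bits


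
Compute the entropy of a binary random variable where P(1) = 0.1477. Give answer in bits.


H = -p*log2(p) - (1-p)*log2(1-p). -0.1477*log2(0.1477) = 0.407542; -0.8523*log2(0.8523) = 0.196512. H = 0.407542 + 0.196512 = 0.6041

0.6041 bits


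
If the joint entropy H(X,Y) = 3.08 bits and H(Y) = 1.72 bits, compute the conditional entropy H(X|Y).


H(X|Y) = H(X,Y) - H(Y) = 3.08 - 1.72 = 1.36

1.36 bits


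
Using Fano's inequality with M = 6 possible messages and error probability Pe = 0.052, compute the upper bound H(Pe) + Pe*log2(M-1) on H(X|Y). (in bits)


H(Pe) = -Pe*log2(Pe) - (1-Pe)*log2(1-Pe) = -0.052*log2(0.052) - 0.948*log2(0.948) = 0.221798 + 0.073035 = 0.2948. Pe*log2(M-1) = 0.052*log2(5) = 0.120740. Bound = H(Pe) + Pe*log2(M-1) = 0.221798 + 0.073035 + 0.120740 = 0.4156

0.4156 bits


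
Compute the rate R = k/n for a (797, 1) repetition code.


Rate = k/n = 1/797

1/797


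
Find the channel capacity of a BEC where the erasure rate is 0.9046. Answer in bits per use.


C = 1 - epsilon = 1 - 0.9046 = 0.0954

0.0954 bits


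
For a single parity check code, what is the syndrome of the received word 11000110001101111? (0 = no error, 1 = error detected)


Syndrome = XOR of all bits = 1 XOR 1 XOR 0 XOR 0 XOR 0 XOR 1 XOR 1 XOR 0 XOR 0 XOR 0 XOR 1 XOR 1 XOR 0 XOR 1 XOR 1 XOR 1 XOR 1 = 0

0


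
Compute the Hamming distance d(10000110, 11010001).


Count differing positions: . ^ . ^ . ^ ^ ^ = 5 differences

5


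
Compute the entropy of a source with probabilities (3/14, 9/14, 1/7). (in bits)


H = -sum(p_i * log2(p_i)). Terms: -(3/14)*log2(3/14) = 0.476227; -(9/14)*log2(9/14) = 0.409776; -(1/7)*log2(1/7) = 0.401051. H = 0.476227 + 0.409776 + 0.401051 = 1.2871

1.2871 bits


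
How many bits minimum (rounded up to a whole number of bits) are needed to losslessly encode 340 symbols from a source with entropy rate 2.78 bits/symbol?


Minimum bits >= n * H = 340 * 2.78 = 945.2, rounded up to a whole number of bits = 946

946 bits


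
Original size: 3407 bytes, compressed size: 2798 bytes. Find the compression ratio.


Ratio = original / compressed = 3407 / 2798 = 1.2177

1.2177


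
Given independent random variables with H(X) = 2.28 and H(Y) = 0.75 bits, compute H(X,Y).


For independent variables, H(X,Y) = H(X) + H(Y) = 2.28 + 0.75 = 3.03

3.03 bits


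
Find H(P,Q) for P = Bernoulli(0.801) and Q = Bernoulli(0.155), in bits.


H(P,Q) = -p*log2(q) - (1-p)*log2(1-q). -0.801*log2(0.155) = 2.154418; -0.199*log2(0.845) = 0.048352. H(P,Q) = 2.154418 + 0.048352 = 2.2028

2.2028 bits


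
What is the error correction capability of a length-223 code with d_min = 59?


Correction capability = floor((d-1)/2) = floor((59-1)/2) = 29

29 errors


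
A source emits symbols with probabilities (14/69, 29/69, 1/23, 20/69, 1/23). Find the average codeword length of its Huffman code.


Huffman construction (repeatedly merge the two least-probable nodes; each merge adds 1 bit to every symbol beneath it): 1/23 + 1/23 = 2/23; 2/23 + 14/69 = 20/69; 20/69 + 20/69 = 40/69; 29/69 + 40/69 = 1. Resulting codeword lengths (in the order the probabilities were given): (3, 1, 4, 2, 4). L_avg = sum(p_i * l_i) = 14/69*3 + 29/69*1 + 1/23*4 + 20/69*2 + 1/23*4 = 45/23 = 1.9565

1.9565 bits


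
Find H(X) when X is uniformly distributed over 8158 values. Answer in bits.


H = log2(n) = log2(8158) = 12.994

12.994 bits


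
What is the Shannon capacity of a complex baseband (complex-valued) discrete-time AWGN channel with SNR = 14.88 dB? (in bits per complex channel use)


SNR_linear = 10^(14.88/10) = 30.761; C = log2(1 + SNR_linear) = log2(1 + 30.761) = 4.9892

4.9892 bits/channel use


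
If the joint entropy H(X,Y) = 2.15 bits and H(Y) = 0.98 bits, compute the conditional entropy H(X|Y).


H(X|Y) = H(X,Y) - H(Y) = 2.15 - 0.98 = 1.17

1.17 bits


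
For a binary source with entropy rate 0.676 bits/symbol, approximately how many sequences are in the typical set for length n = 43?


log2|A_typical| = nH = 43 * 0.676 = 29.068, so |A_typical| ~ 2^29.068 = 5.628e+08

5.628e+08


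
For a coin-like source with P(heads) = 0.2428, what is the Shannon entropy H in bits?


H = -p*log2(p) - (1-p)*log2(1-p). -0.2428*log2(0.2428) = 0.495836; -0.7572*log2(0.7572) = 0.303829. H = 0.495836 + 0.303829 = 0.7997

0.7997 bits


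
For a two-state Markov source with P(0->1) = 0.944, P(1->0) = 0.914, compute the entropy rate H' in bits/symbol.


Stationary distribution: pi_0 = p10/(p01+p10) = 0.4919, pi_1 = 0.5081. Entropy rate H' = pi_0*H(p01) + pi_1*H(p10) = 0.4919*0.3114 + 0.5081*0.423 = 0.3681

0.3681 bits/symbol


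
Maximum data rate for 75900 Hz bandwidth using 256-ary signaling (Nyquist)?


Rate = 2 * B * log2(M) = 2 * 75900 * 8.0 = 1214400.0

1214400.0 bps


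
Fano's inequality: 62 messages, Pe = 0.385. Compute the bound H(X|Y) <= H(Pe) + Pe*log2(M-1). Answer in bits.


H(Pe) = -Pe*log2(Pe) - (1-Pe)*log2(1-Pe) = -0.385*log2(0.385) - 0.615*log2(0.615) = 0.530172 + 0.431325 = 0.9615. Pe*log2(M-1) = 0.385*log2(61) = 2.283334. Bound = H(Pe) + Pe*log2(M-1) = 0.530172 + 0.431325 + 2.283334 = 3.2448

3.2448 bits


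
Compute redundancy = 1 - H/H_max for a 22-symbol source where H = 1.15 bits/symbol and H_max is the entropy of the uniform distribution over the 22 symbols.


H_max = log2(K) = log2(22) = 4.4594 bits/symbol. Redundancy = 1 - H/H_max = 1 - 1.15/4.4594 = 1 - 0.2579 = 0.7421

0.7421


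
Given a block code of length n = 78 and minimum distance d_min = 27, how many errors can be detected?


Detection capability = d_min - 1 = 27 - 1 = 26

26 errors


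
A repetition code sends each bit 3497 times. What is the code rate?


Rate = k/n = 1/3497

1/3497


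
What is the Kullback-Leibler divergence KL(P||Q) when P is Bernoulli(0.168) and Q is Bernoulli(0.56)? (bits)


KL = p*log2(p/q) + (1-p)*log2((1-p)/(1-q)) = 0.168*log2(0.168/0.56) + 0.832*log2(0.832/0.44) = 0.4729

0.4729 bits


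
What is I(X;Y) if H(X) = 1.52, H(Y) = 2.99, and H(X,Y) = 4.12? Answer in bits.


I(X;Y) = H(X) + H(Y) - H(X,Y) = 1.52 + 2.99 - 4.12 = 0.39

0.39 bits


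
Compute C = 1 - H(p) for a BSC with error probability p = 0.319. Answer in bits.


H(p) = -p*log2(p) - (1-p)*log2(1-p) = -0.319*log2(0.319) - 0.681*log2(0.681) = 0.525831 + 0.377460 = 0.9033. C = 1 - H(p) = 1 - 0.9033 = 0.0967

0.0967 bits


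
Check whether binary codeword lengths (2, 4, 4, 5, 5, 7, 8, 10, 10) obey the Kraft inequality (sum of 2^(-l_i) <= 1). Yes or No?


Kraft sum = sum(2^(-l_i)) = 0.4512, need <= 1. Result: satisfied (a binary prefix-free code with these lengths exists)

Yes


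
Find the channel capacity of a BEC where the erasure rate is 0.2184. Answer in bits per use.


C = 1 - epsilon = 1 - 0.2184 = 0.7816

0.7816 bits


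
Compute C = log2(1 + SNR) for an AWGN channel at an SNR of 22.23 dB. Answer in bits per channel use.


SNR_linear = 10^(22.23/10) = 167.1091; C = log2(1 + SNR_linear) = log2(1 + 167.1091) = 7.3933

7.3933 bits/channel use


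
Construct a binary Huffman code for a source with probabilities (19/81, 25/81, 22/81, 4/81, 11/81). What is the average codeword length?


Huffman construction (repeatedly merge the two least-probable nodes; each merge adds 1 bit to every symbol beneath it): 4/81 + 11/81 = 5/27; 5/27 + 19/81 = 34/81; 22/81 + 25/81 = 47/81; 34/81 + 47/81 = 1. Resulting codeword lengths (in the order the probabilities were given): (2, 2, 2, 3, 3). L_avg = sum(p_i * l_i) = 19/81*2 + 25/81*2 + 22/81*2 + 4/81*3 + 11/81*3 = 59/27 = 2.1852

2.1852 bits


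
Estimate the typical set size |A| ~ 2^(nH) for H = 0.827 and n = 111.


log2|A_typical| = nH = 111 * 0.827 = 91.797, so |A_typical| ~ 2^91.797 = 4.302e+27

4.302e+27


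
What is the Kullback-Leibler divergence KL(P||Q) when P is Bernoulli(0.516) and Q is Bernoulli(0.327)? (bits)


KL = p*log2(p/q) + (1-p)*log2((1-p)/(1-q)) = 0.516*log2(0.516/0.327) + 0.484*log2(0.484/0.673) = 0.1094

0.1094 bits


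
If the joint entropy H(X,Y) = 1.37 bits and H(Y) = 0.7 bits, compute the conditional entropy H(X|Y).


H(X|Y) = H(X,Y) - H(Y) = 1.37 - 0.7 = 0.67

0.67 bits


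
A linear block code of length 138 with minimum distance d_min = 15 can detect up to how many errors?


Detection capability = d_min - 1 = 15 - 1 = 14

14 errors


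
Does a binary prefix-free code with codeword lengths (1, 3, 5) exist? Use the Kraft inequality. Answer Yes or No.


Kraft sum = sum(2^(-l_i)) = 0.6562, need <= 1. Result: satisfied (a binary prefix-free code with these lengths exists)

Yes


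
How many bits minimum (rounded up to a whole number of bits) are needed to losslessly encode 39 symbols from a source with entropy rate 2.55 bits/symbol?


Minimum bits >= n * H = 39 * 2.55 = 99.45, rounded up to a whole number of bits = 100

100 bits


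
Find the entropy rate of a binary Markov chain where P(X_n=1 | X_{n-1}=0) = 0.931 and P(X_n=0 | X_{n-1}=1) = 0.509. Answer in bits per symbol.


Stationary distribution: pi_0 = p10/(p01+p10) = 0.3535, pi_1 = 0.6465. Entropy rate H' = pi_0*H(p01) + pi_1*H(p10) = 0.3535*0.3622 + 0.6465*0.9998 = 0.7744

0.7744 bits/symbol


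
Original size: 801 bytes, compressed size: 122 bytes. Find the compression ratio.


Ratio = original / compressed = 801 / 122 = 6.5656

6.5656


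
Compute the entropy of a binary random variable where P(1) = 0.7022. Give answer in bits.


H = -p*log2(p) - (1-p)*log2(1-p). -0.7022*log2(0.7022) = 0.358154; -0.2978*log2(0.2978) = 0.520431. H = 0.358154 + 0.520431 = 0.8786

0.8786 bits
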